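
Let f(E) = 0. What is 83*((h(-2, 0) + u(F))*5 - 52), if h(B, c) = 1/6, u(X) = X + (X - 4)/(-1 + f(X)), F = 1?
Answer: -15521/6 ≈ -2586.8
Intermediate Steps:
u(X) = 4 (u(X) = X + (X - 4)/(-1 + 0) = X + (-4 + X)/(-1) = X + (-4 + X)*(-1) = X + (4 - X) = 4)
h(B, c) = ⅙
83*((h(-2, 0) + u(F))*5 - 52) = 83*((⅙ + 4)*5 - 52) = 83*((25/6)*5 - 52) = 83*(125/6 - 52) = 83*(-187/6) = -15521/6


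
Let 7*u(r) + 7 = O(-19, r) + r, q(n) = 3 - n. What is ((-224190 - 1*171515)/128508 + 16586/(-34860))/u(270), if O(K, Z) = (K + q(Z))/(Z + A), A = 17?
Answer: -126963299071/1336737003300 ≈ -0.094980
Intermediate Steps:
O(K, Z) = (3 + K - Z)/(17 + Z) (O(K, Z) = (K + (3 - Z))/(Z + 17) = (3 + K - Z)/(17 + Z))
u(r) = -1 + r/7 + (-16 - r)/(7*(17 + r)) (u(r) = -1 + ((3 - 19 - r)/(17 + r) + r)/7 = -1 + ((-16 - r)/(17 + r) + r)/7 = -1 + (r + (-16 - r)/(17 + r))/7 = -1 + (r/7 + (-16 - r)/(7*(17 + r))) = -1 + r/7 + (-16 - r)/(7*(17 + r)))
((-224190 - 1*171515)/128508 + 16586/(-34860))/u(270) = ((-224190 - 1*171515)/128508 + 16586/(-34860))/(((-135 + 270² + 9*270)/(7*(17 + 270)))) = ((-224190 - 171515)*(1/128508) + 16586*(-1/34860))/(((⅐)*(-135 + 72900 + 2430)/287)) = (-395705*1/128508 - 8293/17430)/(((⅐)*(1/287)*75195)) = (-395705/128508 - 8293/17430)/(75195/2009) = -442380833/124438580*2009/75195 = -126963299071/1336737003300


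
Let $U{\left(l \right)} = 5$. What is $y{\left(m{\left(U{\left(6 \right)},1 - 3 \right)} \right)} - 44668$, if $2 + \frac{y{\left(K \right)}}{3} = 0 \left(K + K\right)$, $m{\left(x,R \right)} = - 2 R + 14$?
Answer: $-44674$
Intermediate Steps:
$m{\left(x,R \right)} = 14 - 2 R$
$y{\left(K \right)} = -6$ ($y{\left(K \right)} = -6 + 3 \cdot 0 \left(K + K\right) = -6 + 3 \cdot 0 \cdot 2 K = -6 + 3 \cdot 0 = -6 + 0 = -6$)
$y{\left(m{\left(U{\left(6 \right)},1 - 3 \right)} \right)} - 44668 = -6 - 44668 = -44674$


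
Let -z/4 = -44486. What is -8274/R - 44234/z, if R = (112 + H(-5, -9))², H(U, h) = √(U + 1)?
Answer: -794609242543/875552899468 + 231672*I/9840769 ≈ -0.90755 + 0.023542*I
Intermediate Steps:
z = 177944 (z = -4*(-44486) = 177944)
H(U, h) = √(1 + U)
R = (112 + 2*I)² (R = (112 + √(1 - 5))² = (112 + √(-4))² = (112 + 2*I)² ≈ 12540.0 + 448.0*I)
-8274/R - 44234/z = -8274*(12540 - 448*I)/157452304 - 44234/177944 = -4137*(12540 - 448*I)/78726152 - 44234*1/177944 = -4137*(12540 - 448*I)/78726152 - 22117/88972 = -22117/88972 - 4137*(12540 - 448*I)/78726152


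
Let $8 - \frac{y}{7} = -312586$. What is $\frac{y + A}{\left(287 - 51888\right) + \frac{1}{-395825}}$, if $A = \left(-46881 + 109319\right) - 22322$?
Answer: $- \frac{147001092675}{3404160971} \approx -43.183$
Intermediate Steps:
$y = 2188158$ ($y = 56 - -2188102 = 56 + 2188102 = 2188158$)
$A = 40116$ ($A = 62438 - 22322 = 40116$)
$\frac{y + A}{\left(287 - 51888\right) + \frac{1}{-395825}} = \frac{2188158 + 40116}{\left(287 - 51888\right) + \frac{1}{-395825}} = \frac{2228274}{\left(287 - 51888\right) - \frac{1}{395825}} = \frac{2228274}{-51601 - \frac{1}{395825}} = \frac{2228274}{- \frac{20424965826}{395825}} = 2228274 \left(- \frac{395825}{20424965826}\right) = - \frac{147001092675}{3404160971}$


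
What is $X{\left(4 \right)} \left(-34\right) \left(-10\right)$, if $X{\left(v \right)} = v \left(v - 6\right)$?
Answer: $-2720$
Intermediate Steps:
$X{\left(v \right)} = v \left(-6 + v\right)$
$X{\left(4 \right)} \left(-34\right) \left(-10\right) = 4 \left(-6 + 4\right) \left(-34\right) \left(-10\right) = 4 \left(-2\right) \left(-34\right) \left(-10\right) = \left(-8\right) \left(-34\right) \left(-10\right) = 272 \left(-10\right) = -2720$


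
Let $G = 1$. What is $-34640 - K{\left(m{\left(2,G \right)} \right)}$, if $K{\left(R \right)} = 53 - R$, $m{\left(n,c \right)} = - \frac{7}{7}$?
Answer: $-34694$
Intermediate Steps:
$m{\left(n,c \right)} = -1$ ($m{\left(n,c \right)} = \left(-7\right) \frac{1}{7} = -1$)
$-34640 - K{\left(m{\left(2,G \right)} \right)} = -34640 - \left(53 - -1\right) = -34640 - \left(53 + 1\right) = -34640 - 54 = -34694$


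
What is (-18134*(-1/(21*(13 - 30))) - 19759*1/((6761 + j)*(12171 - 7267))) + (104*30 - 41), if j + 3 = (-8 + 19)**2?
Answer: 4052160058949/1338139768 ≈ 3028.2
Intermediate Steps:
j = 118 (j = -3 + (-8 + 19)**2 = -3 + 11**2 = -3 + 121 = 118)
(-18134*(-1/(21*(13 - 30))) - 19759*1/((6761 + j)*(12171 - 7267))) + (104*30 - 41) = (-18134*(-1/(21*(13 - 30))) - 19759*1/((6761 + 118)*(12171 - 7267))) + (104*30 - 41) = (-18134/((-21*(-17))) - 19759/(6879*4904)) + (3120 - 41) = (-18134/357 - 19759/33734616) + 3079 = -67972286723/1338139768 + 3079 = 4052160058949/1338139768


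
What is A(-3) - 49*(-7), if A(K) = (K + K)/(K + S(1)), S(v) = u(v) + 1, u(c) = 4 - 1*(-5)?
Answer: 2395/7 ≈ 342.14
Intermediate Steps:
u(c) = 9 (u(c) = 4 + 5 = 9)
S(v) = 10 (S(v) = 9 + 1 = 10)
A(K) = 2*K/(10 + K) (A(K) = (K + K)/(K + 10) = (2*K)/(10 + K) = 2*K/(10 + K))
A(-3) - 49*(-7) = 2*(-3)/(10 - 3) - 49*(-7) = 2*(-3)/7 + 343 = 2*(-3)*(⅐) + 343 = -6/7 + 343 = 2395/7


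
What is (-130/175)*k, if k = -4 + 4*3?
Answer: -208/35 ≈ -5.9429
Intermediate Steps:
k = 8 (k = -4 + 12 = 8)
(-130/175)*k = (-130/175)*8 = ((1/175)*(-130))*8 = -26/35*8 = -208/35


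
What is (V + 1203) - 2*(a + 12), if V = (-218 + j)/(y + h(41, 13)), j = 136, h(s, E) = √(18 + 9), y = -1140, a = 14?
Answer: 498634001/433191 + 82*√3/433191 ≈ 1151.1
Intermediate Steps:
h(s, E) = 3*√3 (h(s, E) = √27 = 3*√3)
V = -82/(-1140 + 3*√3) (V = (-218 + 136)/(-1140 + 3*√3) = -82/(-1140 + 3*√3) ≈ 0.072259)
(V + 1203) - 2*(a + 12) = ((31160/433191 + 82*√3/433191) + 1203) - 2*(14 + 12) = (521159933/433191 + 82*√3/433191) - 2*26 = (521159933/433191 + 82*√3/433191) - 52 = 498634001/433191 + 82*√3/433191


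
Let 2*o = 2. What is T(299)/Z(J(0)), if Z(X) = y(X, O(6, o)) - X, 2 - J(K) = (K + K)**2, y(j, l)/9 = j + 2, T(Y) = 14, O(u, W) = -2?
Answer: 7/17 ≈ 0.41176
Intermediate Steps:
o = 1 (o = (1/2)*2 = 1)
y(j, l) = 18 + 9*j (y(j, l) = 9*(j + 2) = 9*(2 + j) = 18 + 9*j)
J(K) = 2 - 4*K**2 (J(K) = 2 - (K + K)**2 = 2 - (2*K)**2 = 2 - 4*K**2)
Z(X) = 18 + 8*X (Z(X) = (18 + 9*X) - X = 18 + 8*X)
T(299)/Z(J(0)) = 14/(18 + 8*(2 - 4*0**2)) = 14/(18 + 8*(2 - 4*0)) = 14/(18 + 8*(2 + 0)) = 14/(18 + 8*2) = 14/(18 + 16) = 14/34 = 14*(1/34) = 7/17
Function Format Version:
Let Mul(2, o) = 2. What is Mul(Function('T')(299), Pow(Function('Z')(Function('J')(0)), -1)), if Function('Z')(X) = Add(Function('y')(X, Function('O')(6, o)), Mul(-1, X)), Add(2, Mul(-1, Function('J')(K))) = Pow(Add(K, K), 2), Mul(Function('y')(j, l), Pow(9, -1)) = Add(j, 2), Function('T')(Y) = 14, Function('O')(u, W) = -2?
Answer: Rational(7, 17) ≈ 0.41176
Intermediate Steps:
o = 1 (o = Mul(Rational(1, 2), 2) = 1)
Function('y')(j, l) = Add(18, Mul(9, j)) (Function('y')(j, l) = Mul(9, Add(j, 2)) = Mul(9, Add(2, j)) = Add(18, Mul(9, j)))
Function('J')(K) = Add(2, Mul(-4, Pow(K, 2))) (Function('J')(K) = Add(2, Mul(-1, Pow(Add(K, K), 2))) = Add(2, Mul(-1, Pow(Mul(2, K), 2))) = Add(2, Mul(-1, Mul(4, Pow(K, 2)))) = Add(2, Mul(-4, Pow(K, 2))))
Function('Z')(X) = Add(18, Mul(8, X)) (Function('Z')(X) = Add(Add(18, Mul(9, X)), Mul(-1, X)) = Add(18, Mul(8, X)))
Mul(Function('T')(299), Pow(Function('Z')(Function('J')(0)), -1)) = Mul(14, Pow(Add(18, Mul(8, Add(2, Mul(-4, Pow(0, 2))))), -1)) = Mul(14, Pow(Add(18, Mul(8, Add(2, Mul(-4, 0)))), -1)) = Mul(14, Pow(Add(18, Mul(8, Add(2, 0))), -1)) = Mul(14, Pow(Add(18, Mul(8, 2)), -1)) = Mul(14, Pow(Add(18, 16), -1)) = Mul(14, Pow(34, -1)) = Mul(14, Rational(1, 34)) = Rational(7, 17)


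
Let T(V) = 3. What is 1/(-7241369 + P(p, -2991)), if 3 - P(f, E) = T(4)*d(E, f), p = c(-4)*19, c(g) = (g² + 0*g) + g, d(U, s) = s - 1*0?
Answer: -1/7242050 ≈ -1.3808e-7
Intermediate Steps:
d(U, s) = s (d(U, s) = s + 0 = s)
c(g) = g + g² (c(g) = (g² + 0) + g = g² + g = g + g²)
p = 228 (p = -4*(1 - 4)*19 = -4*(-3)*19 = 12*19 = 228)
P(f, E) = 3 - 3*f
1/(-7241369 + P(p, -2991)) = 1/(-7241369 + (3 - 3*228)) = 1/(-7241369 + (3 - 684)) = 1/(-7241369 - 681) = 1/(-7242050) = -1/7242050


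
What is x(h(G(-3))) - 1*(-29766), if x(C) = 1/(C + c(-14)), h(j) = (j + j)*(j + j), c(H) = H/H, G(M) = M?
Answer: 1101343/37 ≈ 29766.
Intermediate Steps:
c(H) = 1
h(j) = 4*j**2 (h(j) = (2*j)*(2*j) = 4*j**2)
x(C) = 1/(1 + C) (x(C) = 1/(C + 1) = 1/(1 + C))
x(h(G(-3))) - 1*(-29766) = 1/(1 + 4*(-3)**2) - 1*(-29766) = 1/(1 + 4*9) + 29766 = 1/(1 + 36) + 29766 = 1/37 + 29766 = 1101343/37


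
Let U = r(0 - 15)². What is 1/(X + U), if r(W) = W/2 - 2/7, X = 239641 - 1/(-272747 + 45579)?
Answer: 11131232/2668174313513 ≈ 4.1719e-6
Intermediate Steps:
X = 54438766689/227168 (X = 239641 - 1/(-227168) = 239641 - 1*(-1/227168) = 239641 + 1/227168 = 54438766689/227168 ≈ 2.3964e+5)
r(W) = -2/7 + W/2 (r(W) = W*(½) - 2*⅐ = W/2 - 2/7 = -2/7 + W/2)
U = 11881/196 (U = (-2/7 + (0 - 15)/2)² = (-2/7 + (½)*(-15))² = (-2/7 - 15/2)² = (-109/14)² = 11881/196 ≈ 60.617)
1/(X + U) = 1/(54438766689/227168 + 11881/196) = 1/(2668174313513/11131232) = 11131232/2668174313513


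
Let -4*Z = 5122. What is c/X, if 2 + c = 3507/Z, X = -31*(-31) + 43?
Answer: -3034/642811 ≈ -0.0047199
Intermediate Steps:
Z = -2561/2 (Z = -¼*5122 = -2561/2 ≈ -1280.5)
X = 1004 (X = 961 + 43 = 1004)
c = -12136/2561 (c = -2 + 3507/(-2561/2) = -2 + 3507*(-2/2561) = -2 - 7014/2561 = -12136/2561 ≈ -4.7388)
c/X = -12136/2561/1004 = -12136/2561*1/1004 = -3034/642811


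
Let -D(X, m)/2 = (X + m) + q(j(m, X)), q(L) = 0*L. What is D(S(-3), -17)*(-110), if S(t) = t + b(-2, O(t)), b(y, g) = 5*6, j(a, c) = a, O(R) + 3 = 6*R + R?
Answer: 2200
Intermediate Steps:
O(R) = -3 + 7*R (O(R) = -3 + (6*R + R) = -3 + 7*R)
q(L) = 0
b(y, g) = 30
S(t) = 30 + t (S(t) = t + 30 = 30 + t)
D(X, m) = -2*X - 2*m (D(X, m) = -2*((X + m) + 0) = -2*(X + m) = -2*X - 2*m)
D(S(-3), -17)*(-110) = (-2*(30 - 3) - 2*(-17))*(-110) = (-2*27 + 34)*(-110) = (-54 + 34)*(-110) = -20*(-110) = 2200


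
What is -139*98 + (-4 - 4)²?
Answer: -13558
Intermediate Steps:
-139*98 + (-4 - 4)² = -13622 + (-8)² = -13622 + 64 = -13558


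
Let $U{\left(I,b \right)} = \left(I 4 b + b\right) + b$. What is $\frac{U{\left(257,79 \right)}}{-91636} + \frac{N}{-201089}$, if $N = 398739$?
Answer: $- \frac{26450729467}{9213495802} \approx -2.8709$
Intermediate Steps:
$U{\left(I,b \right)} = 2 b + 4 I b$ ($U{\left(I,b \right)} = \left(4 I b + b\right) + b = \left(b + 4 I b\right) + b = 2 b + 4 I b$)
$\frac{U{\left(257,79 \right)}}{-91636} + \frac{N}{-201089} = \frac{2 \cdot 79 \left(1 + 2 \cdot 257\right)}{-91636} + \frac{398739}{-201089} = 2 \cdot 79 \left(1 + 514\right) \left(- \frac{1}{91636}\right) + 398739 \left(- \frac{1}{201089}\right) = 2 \cdot 79 \cdot 515 \left(- \frac{1}{91636}\right) - \frac{398739}{201089} = 81370 \left(- \frac{1}{91636}\right) - \frac{398739}{201089} = - \frac{40685}{45818} - \frac{398739}{201089} = - \frac{26450729467}{9213495802}$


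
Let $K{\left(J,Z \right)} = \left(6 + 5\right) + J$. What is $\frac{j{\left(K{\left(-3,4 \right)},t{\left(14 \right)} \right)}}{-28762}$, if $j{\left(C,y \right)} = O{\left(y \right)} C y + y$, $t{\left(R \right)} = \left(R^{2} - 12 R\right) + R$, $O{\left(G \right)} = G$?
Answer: $- \frac{7077}{14381} \approx -0.49211$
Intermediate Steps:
$K{\left(J,Z \right)} = 11 + J$
$t{\left(R \right)} = R^{2} - 11 R$
$j{\left(C,y \right)} = y + C y^{2}$ ($j{\left(C,y \right)} = y C y + y = C y y + y = C y^{2} + y = y + C y^{2}$)
$\frac{j{\left(K{\left(-3,4 \right)},t{\left(14 \right)} \right)}}{-28762} = \frac{14 \left(-11 + 14\right) \left(1 + \left(11 - 3\right) 14 \left(-11 + 14\right)\right)}{-28762} = 14 \cdot 3 \left(1 + 8 \cdot 14 \cdot 3\right) \left(- \frac{1}{28762}\right) = 42 \left(1 + 8 \cdot 42\right) \left(- \frac{1}{28762}\right) = 42 \left(1 + 336\right) \left(- \frac{1}{28762}\right) = 42 \cdot 337 \left(- \frac{1}{28762}\right) = 14154 \left(- \frac{1}{28762}\right) = - \frac{7077}{14381}$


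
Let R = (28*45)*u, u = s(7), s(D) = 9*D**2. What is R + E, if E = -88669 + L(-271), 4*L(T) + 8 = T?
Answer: 1867685/4 ≈ 4.6692e+5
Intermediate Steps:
L(T) = -2 + T/4
u = 441 (u = 9*7**2 = 9*49 = 441)
R = 555660 (R = (28*45)*441 = 1260*441 = 555660)
E = -354955/4 (E = -88669 + (-2 + (1/4)*(-271)) = -88669 + (-2 - 271/4) = -88669 - 279/4 = -354955/4 ≈ -88739.)
R + E = 555660 - 354955/4 = 1867685/4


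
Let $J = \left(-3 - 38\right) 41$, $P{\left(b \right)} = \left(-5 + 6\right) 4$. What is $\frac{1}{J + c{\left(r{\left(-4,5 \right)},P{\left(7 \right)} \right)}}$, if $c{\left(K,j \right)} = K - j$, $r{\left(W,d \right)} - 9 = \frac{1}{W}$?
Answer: $- \frac{4}{6705} \approx -0.00059657$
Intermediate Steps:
$P{\left(b \right)} = 4$ ($P{\left(b \right)} = 1 \cdot 4 = 4$)
$r{\left(W,d \right)} = 9 + \frac{1}{W}$
$J = -1681$ ($J = \left(-41\right) 41 = -1681$)
$\frac{1}{J + c{\left(r{\left(-4,5 \right)},P{\left(7 \right)} \right)}} = \frac{1}{-1681 + \left(\left(9 + \frac{1}{-4}\right) - 4\right)} = \frac{1}{-1681 + \left(\left(9 - \frac{1}{4}\right) - 4\right)} = \frac{1}{-1681 + \left(\frac{35}{4} - 4\right)} = \frac{1}{-1681 + \frac{19}{4}} = \frac{1}{- \frac{6705}{4}} = - \frac{4}{6705}$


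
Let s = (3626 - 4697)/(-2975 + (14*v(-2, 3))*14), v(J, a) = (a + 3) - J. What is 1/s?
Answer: 67/51 ≈ 1.3137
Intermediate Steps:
v(J, a) = 3 + a - J (v(J, a) = (3 + a) - J = 3 + a - J)
s = 51/67 (s = (3626 - 4697)/(-2975 + (14*(3 + 3 - 1*(-2)))*14) = -1071/(-2975 + (14*(3 + 3 + 2))*14) = -1071/(-2975 + (14*8)*14) = -1071/(-2975 + 112*14) = -1071/(-2975 + 1568) = -1071/(-1407) = -1071*(-1/1407) = 51/67 ≈ 0.76119)
1/s = 1/(51/67) = 67/51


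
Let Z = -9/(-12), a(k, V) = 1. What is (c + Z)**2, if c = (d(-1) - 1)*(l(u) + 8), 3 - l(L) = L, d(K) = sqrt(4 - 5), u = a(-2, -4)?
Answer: (37 - 40*I)**2/16 ≈ -14.438 - 185.0*I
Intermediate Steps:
u = 1
Z = 3/4 (Z = -9*(-1/12) = 3/4 ≈ 0.75000)
d(K) = I (d(K) = sqrt(-1) = I)
l(L) = 3 - L
c = -10 + 10*I (c = (I - 1)*((3 - 1*1) + 8) = (-1 + I)*((3 - 1) + 8) = (-1 + I)*(2 + 8) = (-1 + I)*10 = -10 + 10*I ≈ -10.0 + 10.0*I)
(c + Z)**2 = ((-10 + 10*I) + 3/4)**2 = (-37/4 + 10*I)**2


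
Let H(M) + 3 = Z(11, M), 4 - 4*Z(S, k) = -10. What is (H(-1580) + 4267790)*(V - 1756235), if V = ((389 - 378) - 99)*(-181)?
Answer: -14854531363367/2 ≈ -7.4273e+12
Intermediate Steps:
Z(S, k) = 7/2 (Z(S, k) = 1 - ¼*(-10) = 1 + 5/2 = 7/2)
H(M) = ½ (H(M) = -3 + 7/2 = ½)
V = 15928 (V = (11 - 99)*(-181) = -88*(-181) = 15928)
(H(-1580) + 4267790)*(V - 1756235) = (½ + 4267790)*(15928 - 1756235) = (8535581/2)*(-1740307) = -14854531363367/2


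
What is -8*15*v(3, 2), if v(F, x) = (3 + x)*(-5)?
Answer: 3000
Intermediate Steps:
v(F, x) = -15 - 5*x
-8*15*v(3, 2) = -8*15*(-15 - 5*2) = -120*(-15 - 10) = -120*(-25) = -1*(-3000) = 3000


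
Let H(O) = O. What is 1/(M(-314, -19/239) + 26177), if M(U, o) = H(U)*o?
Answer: 239/6262269 ≈ 3.8165e-5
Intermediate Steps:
M(U, o) = U*o
1/(M(-314, -19/239) + 26177) = 1/(-(-5966)/239 + 26177) = 1/(-314*(-19/239) + 26177) = 1/(5966/239 + 26177) = 1/(6262269/239) = 239/6262269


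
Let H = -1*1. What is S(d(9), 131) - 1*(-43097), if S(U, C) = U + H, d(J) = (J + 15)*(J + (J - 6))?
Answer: 43384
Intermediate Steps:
H = -1
d(J) = (-6 + 2*J)*(15 + J) (d(J) = (15 + J)*(J + (-6 + J)) = (15 + J)*(-6 + 2*J) = (-6 + 2*J)*(15 + J))
S(U, C) = -1 + U (S(U, C) = U - 1 = -1 + U)
S(d(9), 131) - 1*(-43097) = (-1 + (-90 + 2*9² + 24*9)) - 1*(-43097) = (-1 + (-90 + 2*81 + 216)) + 43097 = (-1 + (-90 + 162 + 216)) + 43097 = (-1 + 288) + 43097 = 287 + 43097 = 43384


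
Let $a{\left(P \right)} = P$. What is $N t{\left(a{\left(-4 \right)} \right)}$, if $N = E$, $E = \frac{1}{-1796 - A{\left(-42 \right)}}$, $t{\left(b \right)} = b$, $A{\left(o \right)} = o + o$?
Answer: $\frac{1}{428} \approx 0.0023364$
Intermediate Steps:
$A{\left(o \right)} = 2 o$
$E = - \frac{1}{1712}$ ($E = \frac{1}{-1796 - 2 \left(-42\right)} = \frac{1}{-1796 - -84} = \frac{1}{-1796 + 84} = \frac{1}{-1712} = - \frac{1}{1712} \approx -0.00058411$)
$N = - \frac{1}{1712} \approx -0.00058411$
$N t{\left(a{\left(-4 \right)} \right)} = \left(- \frac{1}{1712}\right) \left(-4\right) = \frac{1}{428}$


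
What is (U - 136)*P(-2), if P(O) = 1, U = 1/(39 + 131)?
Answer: -23119/170 ≈ -135.99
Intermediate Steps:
U = 1/170 ≈ 0.0058824
(U - 136)*P(-2) = (1/170 - 136)*1 = -23119/170*1 = -23119/170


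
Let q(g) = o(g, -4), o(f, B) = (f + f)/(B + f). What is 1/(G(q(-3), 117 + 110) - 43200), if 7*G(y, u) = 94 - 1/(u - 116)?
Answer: -777/33555967 ≈ -2.3155e-5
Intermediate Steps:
o(f, B) = 2*f/(B + f) (o(f, B) = (2*f)/(B + f) = 2*f/(B + f))
q(g) = 2*g/(-4 + g)
G(y, u) = 94/7 - 1/(7*(-116 + u)) (G(y, u) = (94 - 1/(u - 116))/7 = (94 - 1/(-116 + u))/7 = 94/7 - 1/(7*(-116 + u)))
1/(G(q(-3), 117 + 110) - 43200) = 1/((-10905 + 94*(117 + 110))/(7*(-116 + (117 + 110))) - 43200) = 1/((-10905 + 94*227)/(7*(-116 + 227)) - 43200) = 1/((⅐)*(-10905 + 21338)/111 - 43200) = 1/((⅐)*(1/111)*10433 - 43200) = 1/(10433/777 - 43200) = 1/(-33555967/777) = -777/33555967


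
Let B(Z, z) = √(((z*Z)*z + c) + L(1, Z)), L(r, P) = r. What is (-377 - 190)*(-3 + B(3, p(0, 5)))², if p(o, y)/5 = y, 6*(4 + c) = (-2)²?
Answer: -1066905 + 60102*√6 ≈ -9.1969e+5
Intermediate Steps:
c = -10/3 (c = -4 + (⅙)*(-2)² = -4 + (⅙)*4 = -4 + ⅔ = -10/3 ≈ -3.3333)
p(o, y) = 5*y
B(Z, z) = √(-7/3 + Z*z²) (B(Z, z) = √(((z*Z)*z - 10/3) + 1) = √(((Z*z)*z - 10/3) + 1) = √((Z*z² - 10/3) + 1) = √((-10/3 + Z*z²) + 1) = √(-7/3 + Z*z²))
(-377 - 190)*(-3 + B(3, p(0, 5)))² = (-377 - 190)*(-3 + √(-21 + 9*3*(5*5)²)/3)² = -567*(-3 + √(-21 + 9*3*25²)/3)² = -567*(-3 + √(-21 + 9*3*625)/3)² = -567*(-3 + √(-21 + 16875)/3)² = -567*(-3 + √16854/3)² = -567*(-3 + (53*√6)/3)² = -567*(-3 + 53*√6/3)²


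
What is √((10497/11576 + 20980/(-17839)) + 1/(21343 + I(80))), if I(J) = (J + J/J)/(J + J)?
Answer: I*√33473884764932675034177247602/352602003946852 ≈ 0.51888*I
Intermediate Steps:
I(J) = (1 + J)/(2*J) (I(J) = (J + 1)/((2*J)) = (1 + J)*(1/(2*J)) = (1 + J)/(2*J))
√((10497/11576 + 20980/(-17839)) + 1/(21343 + I(80))) = √((10497/11576 + 20980/(-17839)) + 1/(21343 + (½)*(1 + 80)/80)) = √((10497*(1/11576) + 20980*(-1/17839)) + 1/(21343 + (½)*(1/80)*81)) = √((10497/11576 - 20980/17839) + 1/(21343 + 81/160)) = √(-55608497/206504264 + 1/(3414961/160)) = √(-55608497/206504264 + 160/3414961) = √(-189867807841377/705204007893704) = I*√33473884764932675034177247602/352602003946852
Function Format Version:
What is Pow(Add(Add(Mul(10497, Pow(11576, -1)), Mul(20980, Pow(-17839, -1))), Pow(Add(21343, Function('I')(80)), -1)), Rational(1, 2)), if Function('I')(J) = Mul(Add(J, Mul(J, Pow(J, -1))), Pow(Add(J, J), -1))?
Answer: Mul(Rational(1, 352602003946852), I, Pow(33473884764932675034177247602, Rational(1, 2))) ≈ Mul(0.51888, I)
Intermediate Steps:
Function('I')(J) = Mul(Rational(1, 2), Pow(J, -1), Add(1, J)) (Function('I')(J) = Mul(Add(J, 1), Pow(Mul(2, J), -1)) = Mul(Add(1, J), Mul(Rational(1, 2), Pow(J, -1))) = Mul(Rational(1, 2), Pow(J, -1), Add(1, J)))
Pow(Add(Add(Mul(10497, Pow(11576, -1)), Mul(20980, Pow(-17839, -1))), Pow(Add(21343, Function('I')(80)), -1)), Rational(1, 2)) = Pow(Add(Add(Mul(10497, Pow(11576, -1)), Mul(20980, Pow(-17839, -1))), Pow(Add(21343, Mul(Rational(1, 2), Pow(80, -1), Add(1, 80))), -1)), Rational(1, 2)) = Pow(Add(Add(Mul(10497, Rational(1, 11576)), Mul(20980, Rational(-1, 17839))), Pow(Add(21343, Mul(Rational(1, 2), Rational(1, 80), 81)), -1)), Rational(1, 2)) = Pow(Add(Add(Rational(10497, 11576), Rational(-20980, 17839)), Pow(Add(21343, Rational(81, 160)), -1)), Rational(1, 2)) = Pow(Add(Rational(-55608497, 206504264), Pow(Rational(3414961, 160), -1)), Rational(1, 2)) = Pow(Add(Rational(-55608497, 206504264), Rational(160, 3414961)), Rational(1, 2)) = Pow(Rational(-189867807841377, 705204007893704), Rational(1, 2)) = Mul(Rational(1, 352602003946852), I, Pow(33473884764932675034177247602, Rational(1, 2)))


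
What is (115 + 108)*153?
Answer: 34119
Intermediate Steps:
(115 + 108)*153 = 223*153 = 34119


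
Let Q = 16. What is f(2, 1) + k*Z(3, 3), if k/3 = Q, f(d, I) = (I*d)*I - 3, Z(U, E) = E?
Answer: 143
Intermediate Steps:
f(d, I) = -3 + d*I² (f(d, I) = d*I² - 3 = -3 + d*I²)
k = 48 (k = 3*16 = 48)
f(2, 1) + k*Z(3, 3) = (-3 + 2*1²) + 48*3 = (-3 + 2*1) + 144 = (-3 + 2) + 144 = -1 + 144 = 143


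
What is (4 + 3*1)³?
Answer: 343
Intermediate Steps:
(4 + 3*1)³ = (4 + 3)³ = 7³ = 343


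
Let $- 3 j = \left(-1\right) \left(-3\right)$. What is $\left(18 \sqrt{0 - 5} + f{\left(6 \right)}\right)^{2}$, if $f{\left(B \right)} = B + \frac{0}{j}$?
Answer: $-1584 + 216 i \sqrt{5} \approx -1584.0 + 482.99 i$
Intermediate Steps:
$j = -1$ ($j = - \frac{\left(-1\right) \left(-3\right)}{3} = \left(- \frac{1}{3}\right) 3 = -1$)
$f{\left(B \right)} = B$ ($f{\left(B \right)} = B + \frac{0}{-1} = B + 0 \left(-1\right) = B + 0 = B$)
$\left(18 \sqrt{0 - 5} + f{\left(6 \right)}\right)^{2} = \left(18 \sqrt{0 - 5} + 6\right)^{2} = \left(18 \sqrt{-5} + 6\right)^{2} = \left(18 i \sqrt{5} + 6\right)^{2} = \left(6 + 18 i \sqrt{5}\right)^{2}$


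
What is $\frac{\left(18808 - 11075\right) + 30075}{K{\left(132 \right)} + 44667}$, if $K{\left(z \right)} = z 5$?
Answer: $\frac{37808}{45327} \approx 0.83412$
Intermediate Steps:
$K{\left(z \right)} = 5 z$
$\frac{\left(18808 - 11075\right) + 30075}{K{\left(132 \right)} + 44667} = \frac{\left(18808 - 11075\right) + 30075}{5 \cdot 132 + 44667} = \frac{7733 + 30075}{660 + 44667} = \frac{37808}{45327}$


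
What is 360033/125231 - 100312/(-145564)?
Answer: 16242503921/4557281321 ≈ 3.5641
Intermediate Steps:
360033/125231 - 100312/(-145564) = 360033*(1/125231) - 100312*(-1/145564) = 360033/125231 + 25078/36391 = 16242503921/4557281321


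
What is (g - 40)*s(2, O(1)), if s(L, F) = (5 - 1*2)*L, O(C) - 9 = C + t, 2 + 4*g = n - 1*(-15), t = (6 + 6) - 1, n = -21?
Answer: -252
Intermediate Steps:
t = 11 (t = 12 - 1 = 11)
g = -2 (g = -½ + (-21 - 1*(-15))/4 = -½ + (-21 + 15)/4 = -½ + (¼)*(-6) = -½ - 3/2 = -2)
O(C) = 20 + C (O(C) = 9 + (C + 11) = 9 + (11 + C) = 20 + C)
s(L, F) = 3*L (s(L, F) = (5 - 2)*L = 3*L)
(g - 40)*s(2, O(1)) = (-2 - 40)*(3*2) = -42*6 = -252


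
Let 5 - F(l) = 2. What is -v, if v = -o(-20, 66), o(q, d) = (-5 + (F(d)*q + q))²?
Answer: 7225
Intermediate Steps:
F(l) = 3 (F(l) = 5 - 1*2 = 5 - 2 = 3)
o(q, d) = (-5 + 4*q)² (o(q, d) = (-5 + (3*q + q))² = (-5 + 4*q)²)
v = -7225 (v = -(-5 + 4*(-20))² = -(-5 - 80)² = -1*(-85)² = -1*7225 = -7225)
-v = -1*(-7225) = 7225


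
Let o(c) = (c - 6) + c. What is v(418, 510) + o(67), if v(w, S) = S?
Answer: 638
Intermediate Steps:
o(c) = -6 + 2*c (o(c) = (-6 + c) + c = -6 + 2*c)
v(418, 510) + o(67) = 510 + (-6 + 2*67) = 510 + (-6 + 134) = 510 + 128 = 638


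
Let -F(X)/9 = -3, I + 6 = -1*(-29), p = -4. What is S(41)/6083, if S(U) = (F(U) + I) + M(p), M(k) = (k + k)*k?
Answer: 82/6083 ≈ 0.013480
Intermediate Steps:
M(k) = 2*k² (M(k) = (2*k)*k = 2*k²)
I = 23 (I = -6 - 1*(-29) = -6 + 29 = 23)
F(X) = 27 (F(X) = -9*(-3) = 27)
S(U) = 82 (S(U) = (27 + 23) + 2*(-4)² = 50 + 2*16 = 50 + 32 = 82)
S(41)/6083 = 82/6083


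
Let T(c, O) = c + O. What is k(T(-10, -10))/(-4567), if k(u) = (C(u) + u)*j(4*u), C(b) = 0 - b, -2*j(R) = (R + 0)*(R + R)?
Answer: 0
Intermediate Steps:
j(R) = -R² (j(R) = -(R + 0)*(R + R)/2 = -R*2*R/2 = -R²)
C(b) = -b
T(c, O) = O + c
k(u) = 0 (k(u) = (-u + u)*(-(4*u)²) = 0*(-16*u²) = 0)
k(T(-10, -10))/(-4567) = 0/(-4567) = 0*(-1/4567) = 0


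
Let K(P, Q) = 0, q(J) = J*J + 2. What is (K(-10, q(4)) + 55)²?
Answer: 3025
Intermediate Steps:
q(J) = 2 + J² (q(J) = J² + 2 = 2 + J²)
(K(-10, q(4)) + 55)² = (0 + 55)² = 55² = 3025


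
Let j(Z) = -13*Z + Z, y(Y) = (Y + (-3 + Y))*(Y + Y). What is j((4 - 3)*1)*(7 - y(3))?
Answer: 132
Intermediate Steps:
y(Y) = 2*Y*(-3 + 2*Y) (y(Y) = (-3 + 2*Y)*(2*Y) = 2*Y*(-3 + 2*Y))
j(Z) = -12*Z
j((4 - 3)*1)*(7 - y(3)) = (-12*(4 - 3))*(7 - 2*3*(-3 + 2*3)) = (-12)*(7 - 2*3*(-3 + 6)) = (-12*1)*(7 - 2*3*3) = -12*(7 - 1*18) = -12*(7 - 18) = -12*(-11) = 132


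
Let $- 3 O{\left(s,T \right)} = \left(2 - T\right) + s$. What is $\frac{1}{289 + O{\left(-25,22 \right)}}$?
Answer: $\frac{1}{304} \approx 0.0032895$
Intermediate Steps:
$O{\left(s,T \right)} = - \frac{2}{3} - \frac{s}{3} + \frac{T}{3}$ ($O{\left(s,T \right)} = - \frac{\left(2 - T\right) + s}{3} = - \frac{2 + s - T}{3} = - \frac{2}{3} - \frac{s}{3} + \frac{T}{3}$)
$\frac{1}{289 + O{\left(-25,22 \right)}} = \frac{1}{289 - -15} = \frac{1}{289 + \left(- \frac{2}{3} + \frac{25}{3} + \frac{22}{3}\right)} = \frac{1}{289 + 15} = \frac{1}{304}$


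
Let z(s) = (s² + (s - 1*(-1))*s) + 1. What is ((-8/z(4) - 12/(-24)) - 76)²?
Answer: 31393609/5476 ≈ 5732.9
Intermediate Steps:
z(s) = 1 + s² + s*(1 + s) (z(s) = (s² + (s + 1)*s) + 1 = (s² + (1 + s)*s) + 1 = (s² + s*(1 + s)) + 1 = 1 + s² + s*(1 + s))
((-8/z(4) - 12/(-24)) - 76)² = ((-8/(1 + 4 + 2*4²) - 12/(-24)) - 76)² = ((-8/(1 + 4 + 2*16) - 12*(-1/24)) - 76)² = ((-8/(1 + 4 + 32) + ½) - 76)² = ((-8/37 + ½) - 76)² = (21/74 - 76)² = (-5603/74)² = 31393609/5476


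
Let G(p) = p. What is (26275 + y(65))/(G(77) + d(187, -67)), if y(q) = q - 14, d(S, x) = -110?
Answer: -26326/33 ≈ -797.76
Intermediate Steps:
y(q) = -14 + q
(26275 + y(65))/(G(77) + d(187, -67)) = (26275 + (-14 + 65))/(77 - 110) = (26275 + 51)/(-33) = 26326*(-1/33) = -26326/33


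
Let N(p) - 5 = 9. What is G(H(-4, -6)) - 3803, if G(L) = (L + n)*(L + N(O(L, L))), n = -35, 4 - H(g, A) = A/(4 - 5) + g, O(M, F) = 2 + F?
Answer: -4331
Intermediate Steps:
N(p) = 14 (N(p) = 5 + 9 = 14)
H(g, A) = 4 + A - g (H(g, A) = 4 - (A/(4 - 5) + g) = 4 - (A/(-1) + g) = 4 - (-A + g) = 4 - (g - A) = 4 + (A - g) = 4 + A - g)
G(L) = (-35 + L)*(14 + L) (G(L) = (L - 35)*(L + 14) = (-35 + L)*(14 + L))
G(H(-4, -6)) - 3803 = (-490 + (4 - 6 - 1*(-4))**2 - 21*(4 - 6 - 1*(-4))) - 3803 = (-490 + (4 - 6 + 4)**2 - 21*(4 - 6 + 4)) - 3803 = (-490 + 2**2 - 21*2) - 3803 = (-490 + 4 - 42) - 3803 = -528 - 3803 = -4331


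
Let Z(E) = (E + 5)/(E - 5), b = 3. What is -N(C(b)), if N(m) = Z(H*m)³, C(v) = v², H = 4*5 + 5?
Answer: -12167/10648 ≈ -1.1427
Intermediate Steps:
H = 25 (H = 20 + 5 = 25)
Z(E) = (5 + E)/(-5 + E)
N(m) = (5 + 25*m)³/(-5 + 25*m)³ (N(m) = ((5 + 25*m)/(-5 + 25*m))³ = (5 + 25*m)³/(-5 + 25*m)³)
-N(C(b)) = -(1 + 5*3²)³/(-1 + 5*3²)³ = -(1 + 5*9)³/(-1 + 5*9)³ = -(1 + 45)³/(-1 + 45)³ = -46³/44³ = -97336/85184 = -1*12167/10648 = -12167/10648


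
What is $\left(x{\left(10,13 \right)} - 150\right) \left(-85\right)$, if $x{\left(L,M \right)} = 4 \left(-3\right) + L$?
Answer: $12920$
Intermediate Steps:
$x{\left(L,M \right)} = -12 + L$
$\left(x{\left(10,13 \right)} - 150\right) \left(-85\right) = \left(\left(-12 + 10\right) - 150\right) \left(-85\right) = \left(-2 - 150\right) \left(-85\right) = \left(-152\right) \left(-85\right) = 12920$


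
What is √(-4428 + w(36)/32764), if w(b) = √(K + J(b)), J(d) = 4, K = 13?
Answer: √(-1188342023472 + 8191*√17)/16382 ≈ 66.543*I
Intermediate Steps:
w(b) = √17 (w(b) = √(13 + 4) = √17)
√(-4428 + w(36)/32764) = √(-4428 + √17/32764)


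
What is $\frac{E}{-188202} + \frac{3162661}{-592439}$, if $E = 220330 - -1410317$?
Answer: $- \frac{520426001185}{37166068226} \approx -14.003$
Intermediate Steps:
$E = 1630647$ ($E = 220330 + 1410317 = 1630647$)
$\frac{E}{-188202} + \frac{3162661}{-592439} = \frac{1630647}{-188202} + \frac{3162661}{-592439} = 1630647 \left(- \frac{1}{188202}\right) + 3162661 \left(- \frac{1}{592439}\right) = - \frac{543549}{62734} - \frac{3162661}{592439} = - \frac{520426001185}{37166068226}$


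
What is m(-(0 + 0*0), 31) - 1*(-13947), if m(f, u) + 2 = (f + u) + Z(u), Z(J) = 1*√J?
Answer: 13976 + √31 ≈ 13982.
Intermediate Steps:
Z(J) = √J
m(f, u) = -2 + f + u + √u (m(f, u) = -2 + ((f + u) + √u) = -2 + (f + u + √u) = -2 + f + u + √u)
m(-(0 + 0*0), 31) - 1*(-13947) = (-2 - (0 + 0*0) + 31 + √31) - 1*(-13947) = (-2 - (0 + 0) + 31 + √31) + 13947 = (-2 - 1*0 + 31 + √31) + 13947 = (-2 + 0 + 31 + √31) + 13947 = (29 + √31) + 13947 = 13976 + √31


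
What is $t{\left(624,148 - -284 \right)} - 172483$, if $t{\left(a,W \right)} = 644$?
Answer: $-171839$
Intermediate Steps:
$t{\left(624,148 - -284 \right)} - 172483 = 644 - 172483 = -171839$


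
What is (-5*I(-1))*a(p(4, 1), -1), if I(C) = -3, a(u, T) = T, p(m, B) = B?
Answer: -15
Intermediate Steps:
(-5*I(-1))*a(p(4, 1), -1) = -5*(-3)*(-1) = 15*(-1) = -15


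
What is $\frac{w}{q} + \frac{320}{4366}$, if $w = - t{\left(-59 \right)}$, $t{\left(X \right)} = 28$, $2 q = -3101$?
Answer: $\frac{88344}{967069} \approx 0.091352$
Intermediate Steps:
$q = - \frac{3101}{2}$ ($q = \frac{1}{2} \left(-3101\right) = - \frac{3101}{2} \approx -1550.5$)
$w = -28$ ($w = \left(-1\right) 28 = -28$)
$\frac{w}{q} + \frac{320}{4366} = - \frac{28}{- \frac{3101}{2}} + \frac{320}{4366} = \left(-28\right) \left(- \frac{2}{3101}\right) + 320 \cdot \frac{1}{4366} = \frac{8}{443} + \frac{160}{2183} = \frac{88344}{967069}$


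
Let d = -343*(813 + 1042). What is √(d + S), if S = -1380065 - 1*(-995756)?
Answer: I*√1020574 ≈ 1010.2*I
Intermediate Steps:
d = -636265 (d = -343*1855 = -636265)
S = -384309 (S = -1380065 + 995756 = -384309)
√(d + S) = √(-636265 - 384309) = √(-1020574) = I*√1020574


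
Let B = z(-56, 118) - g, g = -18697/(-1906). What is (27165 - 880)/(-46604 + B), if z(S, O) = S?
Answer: -50099210/88952657 ≈ -0.56321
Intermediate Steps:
g = 18697/1906 (g = -18697*(-1/1906) = 18697/1906 ≈ 9.8096)
B = -125433/1906 (B = -56 - 1*18697/1906 = -56 - 18697/1906 = -125433/1906 ≈ -65.810)
(27165 - 880)/(-46604 + B) = (27165 - 880)/(-46604 - 125433/1906) = 26285/(-88952657/1906) = 26285*(-1906/88952657) = -50099210/88952657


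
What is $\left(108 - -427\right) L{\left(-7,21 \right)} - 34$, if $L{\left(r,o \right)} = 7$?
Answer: $3711$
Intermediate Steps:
$\left(108 - -427\right) L{\left(-7,21 \right)} - 34 = \left(108 - -427\right) 7 - 34 = \left(108 + 427\right) 7 - 34 = 535 \cdot 7 - 34 = 3745 - 34 = 3711$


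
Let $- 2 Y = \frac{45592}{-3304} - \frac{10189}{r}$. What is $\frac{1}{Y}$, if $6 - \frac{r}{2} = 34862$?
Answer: $\frac{57582112}{393080631} \approx 0.14649$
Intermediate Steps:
$r = -69712$ ($r = 12 - 69724 = -69712$)
$Y = \frac{393080631}{57582112}$ ($Y = - \frac{\frac{45592}{-3304} - \frac{10189}{-69712}}{2} = - \frac{45592 \left(- \frac{1}{3304}\right) - - \frac{10189}{69712}}{2} = - \frac{- \frac{5699}{413} + \frac{10189}{69712}}{2} = \left(- \frac{1}{2}\right) \left(- \frac{393080631}{28791056}\right) = \frac{393080631}{57582112} \approx 6.8264$)
$\frac{1}{Y} = \frac{1}{\frac{393080631}{57582112}} = \frac{57582112}{393080631}$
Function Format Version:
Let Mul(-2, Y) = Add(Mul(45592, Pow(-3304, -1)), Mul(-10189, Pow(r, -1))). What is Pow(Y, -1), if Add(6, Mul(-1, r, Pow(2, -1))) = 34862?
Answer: Rational(57582112, 393080631) ≈ 0.14649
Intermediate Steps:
r = -69712 (r = Add(12, Mul(-2, 34862)) = Add(12, -69724) = -69712)
Y = Rational(393080631, 57582112) (Y = Mul(Rational(-1, 2), Add(Mul(45592, Pow(-3304, -1)), Mul(-10189, Pow(-69712, -1)))) = Mul(Rational(-1, 2), Add(Mul(45592, Rational(-1, 3304)), Mul(-10189, Rational(-1, 69712)))) = Mul(Rational(-1, 2), Add(Rational(-5699, 413), Rational(10189, 69712))) = Mul(Rational(-1, 2), Rational(-393080631, 28791056)) = Rational(393080631, 57582112) ≈ 6.8264)
Pow(Y, -1) = Pow(Rational(393080631, 57582112), -1) = Rational(57582112, 393080631)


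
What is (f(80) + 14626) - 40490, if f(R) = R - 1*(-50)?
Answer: -25734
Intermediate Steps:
f(R) = 50 + R (f(R) = R + 50 = 50 + R)
(f(80) + 14626) - 40490 = ((50 + 80) + 14626) - 40490 = (130 + 14626) - 40490 = 14756 - 40490 = -25734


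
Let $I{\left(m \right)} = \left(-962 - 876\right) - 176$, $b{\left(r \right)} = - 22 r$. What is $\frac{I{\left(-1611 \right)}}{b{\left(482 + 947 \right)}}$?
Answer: $\frac{1007}{15719} \approx 0.064063$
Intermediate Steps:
$I{\left(m \right)} = -2014$ ($I{\left(m \right)} = -1838 - 176 = -2014$)
$\frac{I{\left(-1611 \right)}}{b{\left(482 + 947 \right)}} = - \frac{2014}{\left(-22\right) \left(482 + 947\right)} = - \frac{2014}{\left(-22\right) 1429} = - \frac{2014}{-31438} = \left(-2014\right) \left(- \frac{1}{31438}\right) = \frac{1007}{15719}$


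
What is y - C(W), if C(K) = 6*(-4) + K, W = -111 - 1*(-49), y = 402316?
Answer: 402402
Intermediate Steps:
W = -62 (W = -111 + 49 = -62)
C(K) = -24 + K
y - C(W) = 402316 - (-24 - 62) = 402316 - 1*(-86) = 402316 + 86 = 402402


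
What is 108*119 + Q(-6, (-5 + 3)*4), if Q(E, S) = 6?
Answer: 12858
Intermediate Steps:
108*119 + Q(-6, (-5 + 3)*4) = 108*119 + 6 = 12852 + 6 = 12858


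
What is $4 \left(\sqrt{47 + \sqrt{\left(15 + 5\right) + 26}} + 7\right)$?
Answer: $28 + 4 \sqrt{47 + \sqrt{46}} \approx 57.335$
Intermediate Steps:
$4 \left(\sqrt{47 + \sqrt{\left(15 + 5\right) + 26}} + 7\right) = 4 \left(\sqrt{47 + \sqrt{20 + 26}} + 7\right) = 4 \left(\sqrt{47 + \sqrt{46}} + 7\right) = 4 \left(7 + \sqrt{47 + \sqrt{46}}\right) = 28 + 4 \sqrt{47 + \sqrt{46}}$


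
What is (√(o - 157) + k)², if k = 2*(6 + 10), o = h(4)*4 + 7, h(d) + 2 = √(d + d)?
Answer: (32 + I*√2*√(79 - 4*√2))² ≈ 877.31 + 775.13*I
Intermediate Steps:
h(d) = -2 + √2*√d (h(d) = -2 + √(d + d) = -2 + √(2*d) = -2 + √2*√d)
o = -1 + 8*√2 (o = (-2 + √2*√4)*4 + 7 = (-2 + √2*2)*4 + 7 = (-2 + 2*√2)*4 + 7 = (-8 + 8*√2) + 7 = -1 + 8*√2 ≈ 10.314)
k = 32 (k = 2*16 = 32)
(√(o - 157) + k)² = (√((-1 + 8*√2) - 157) + 32)² = (√(-158 + 8*√2) + 32)² = (32 + √(-158 + 8*√2))²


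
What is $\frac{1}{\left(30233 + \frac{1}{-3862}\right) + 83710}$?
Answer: $\frac{3862}{440047865} \approx 8.7763 \cdot 10^{-6}$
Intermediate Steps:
$\frac{1}{\left(30233 + \frac{1}{-3862}\right) + 83710} = \frac{1}{\left(30233 - \frac{1}{3862}\right) + 83710} = \frac{1}{\frac{116759845}{3862} + 83710} = \frac{1}{\frac{440047865}{3862}} = \frac{3862}{440047865}$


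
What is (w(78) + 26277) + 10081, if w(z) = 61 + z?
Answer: 36497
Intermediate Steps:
(w(78) + 26277) + 10081 = ((61 + 78) + 26277) + 10081 = (139 + 26277) + 10081 = 26416 + 10081 = 36497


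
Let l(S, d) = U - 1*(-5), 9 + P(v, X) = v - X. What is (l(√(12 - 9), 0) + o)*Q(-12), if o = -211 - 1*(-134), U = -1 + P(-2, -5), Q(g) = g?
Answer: 948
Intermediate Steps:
P(v, X) = -9 + v - X (P(v, X) = -9 + (v - X) = -9 + v - X)
U = -7 (U = -1 + (-9 - 2 - 1*(-5)) = -1 + (-9 - 2 + 5) = -1 - 6 = -7)
l(S, d) = -2 (l(S, d) = -7 - 1*(-5) = -7 + 5 = -2)
o = -77 (o = -211 + 134 = -77)
(l(√(12 - 9), 0) + o)*Q(-12) = (-2 - 77)*(-12) = -79*(-12) = 948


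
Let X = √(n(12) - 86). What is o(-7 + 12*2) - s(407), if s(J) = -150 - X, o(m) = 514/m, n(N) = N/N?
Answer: 3064/17 + I*√85 ≈ 180.24 + 9.2195*I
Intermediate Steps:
n(N) = 1
X = I*√85 (X = √(1 - 86) = √(-85) = I*√85 ≈ 9.2195*I)
s(J) = -150 - I*√85
o(-7 + 12*2) - s(407) = 514/(-7 + 12*2) - (-150 - I*√85) = 514/(-7 + 24) + (150 + I*√85) = 514/17 + (150 + I*√85) = 3064/17 + I*√85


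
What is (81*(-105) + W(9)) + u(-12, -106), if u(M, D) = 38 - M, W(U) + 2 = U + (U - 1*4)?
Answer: -8443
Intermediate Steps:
W(U) = -6 + 2*U (W(U) = -2 + (U + (U - 1*4)) = -2 + (U + (U - 4)) = -2 + (U + (-4 + U)) = -2 + (-4 + 2*U) = -6 + 2*U)
(81*(-105) + W(9)) + u(-12, -106) = (81*(-105) + (-6 + 2*9)) + (38 - 1*(-12)) = (-8505 + (-6 + 18)) + (38 + 12) = (-8505 + 12) + 50 = -8493 + 50 = -8443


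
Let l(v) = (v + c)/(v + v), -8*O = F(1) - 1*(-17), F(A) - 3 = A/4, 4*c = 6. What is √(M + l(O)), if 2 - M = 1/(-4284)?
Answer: 5*√404481/2142 ≈ 1.4846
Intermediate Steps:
c = 3/2 (c = (¼)*6 = 3/2 ≈ 1.5000)
F(A) = 3 + A/4
O = -81/32 (O = -((3 + (¼)*1) - 1*(-17))/8 = -((3 + ¼) + 17)/8 = -(13/4 + 17)/8 = -⅛*81/4 = -81/32 ≈ -2.5313)
l(v) = (3/2 + v)/(2*v) (l(v) = (v + 3/2)/(v + v) = (3/2 + v)/((2*v)) = (3/2 + v)*(1/(2*v)) = (3/2 + v)/(2*v))
M = 8569/4284 (M = 2 - 1/(-4284) = 2 - 1*(-1/4284) = 2 + 1/4284 = 8569/4284 ≈ 2.0002)
√(M + l(O)) = √(8569/4284 + (3 + 2*(-81/32))/(4*(-81/32))) = √(8569/4284 + (¼)*(-32/81)*(3 - 81/16)) = √(8569/4284 + (¼)*(-32/81)*(-33/16)) = √(8569/4284 + 11/54) = √(28325/12852) = 5*√404481/2142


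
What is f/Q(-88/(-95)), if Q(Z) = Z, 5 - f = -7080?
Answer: 673075/88 ≈ 7648.6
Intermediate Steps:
f = 7085 (f = 5 - 1*(-7080) = 5 + 7080 = 7085)
f/Q(-88/(-95)) = 7085/((-88/(-95))) = 7085/((-88*(-1/95))) = 7085/(88/95) = 7085*(95/88) = 673075/88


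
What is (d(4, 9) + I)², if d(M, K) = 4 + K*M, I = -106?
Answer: 4356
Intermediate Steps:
(d(4, 9) + I)² = ((4 + 9*4) - 106)² = ((4 + 36) - 106)² = (40 - 106)² = (-66)² = 4356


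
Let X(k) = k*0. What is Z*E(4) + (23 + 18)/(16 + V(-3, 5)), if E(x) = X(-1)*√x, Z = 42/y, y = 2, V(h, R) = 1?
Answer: 41/17 ≈ 2.4118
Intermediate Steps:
X(k) = 0
Z = 21 (Z = 42/2 = 42*(½) = 21)
E(x) = 0 (E(x) = 0*√x = 0)
Z*E(4) + (23 + 18)/(16 + V(-3, 5)) = 21*0 + (23 + 18)/(16 + 1) = 0 + 41/17 = 41/17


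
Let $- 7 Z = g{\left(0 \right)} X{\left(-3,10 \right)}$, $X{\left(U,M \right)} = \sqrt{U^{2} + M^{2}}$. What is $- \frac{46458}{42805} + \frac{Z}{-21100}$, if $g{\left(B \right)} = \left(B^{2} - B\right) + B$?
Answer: $- \frac{46458}{42805} \approx -1.0853$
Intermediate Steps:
$X{\left(U,M \right)} = \sqrt{M^{2} + U^{2}}$
$g{\left(B \right)} = B^{2}$
$Z = 0$ ($Z = - \frac{0^{2} \sqrt{10^{2} + \left(-3\right)^{2}}}{7} = - \frac{0 \sqrt{100 + 9}}{7} = - \frac{0 \sqrt{109}}{7} = \left(- \frac{1}{7}\right) 0 = 0$)
$- \frac{46458}{42805} + \frac{Z}{-21100} = - \frac{46458}{42805} + \frac{0}{-21100} = \left(-46458\right) \frac{1}{42805} + 0 \left(- \frac{1}{21100}\right) = - \frac{46458}{42805} + 0 = - \frac{46458}{42805}$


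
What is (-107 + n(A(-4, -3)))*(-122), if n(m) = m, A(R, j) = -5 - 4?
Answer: 14152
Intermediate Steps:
A(R, j) = -9
(-107 + n(A(-4, -3)))*(-122) = (-107 - 9)*(-122) = -116*(-122) = 14152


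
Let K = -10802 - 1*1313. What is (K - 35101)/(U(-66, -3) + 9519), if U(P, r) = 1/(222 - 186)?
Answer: -1699776/342685 ≈ -4.9602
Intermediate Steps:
K = -12115 (K = -10802 - 1313 = -12115)
U(P, r) = 1/36
(K - 35101)/(U(-66, -3) + 9519) = (-12115 - 35101)/(1/36 + 9519) = -47216/342685/36 = -47216*36/342685 = -1699776/342685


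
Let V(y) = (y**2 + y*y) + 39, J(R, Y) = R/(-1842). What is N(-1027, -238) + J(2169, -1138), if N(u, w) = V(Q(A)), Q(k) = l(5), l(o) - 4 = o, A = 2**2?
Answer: 122691/614 ≈ 199.82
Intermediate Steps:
J(R, Y) = -R/1842 (J(R, Y) = R*(-1/1842) = -R/1842)
A = 4
l(o) = 4 + o
Q(k) = 9 (Q(k) = 4 + 5 = 9)
V(y) = 39 + 2*y**2 (V(y) = (y**2 + y**2) + 39 = 2*y**2 + 39 = 39 + 2*y**2)
N(u, w) = 201 (N(u, w) = 39 + 2*9**2 = 39 + 2*81 = 39 + 162 = 201)
N(-1027, -238) + J(2169, -1138) = 201 - 1/1842*2169 = 201 - 723/614 = 122691/614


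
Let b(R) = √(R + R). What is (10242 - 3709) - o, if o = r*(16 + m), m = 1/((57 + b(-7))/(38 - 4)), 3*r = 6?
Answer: 21208887/3263 + 68*I*√14/3263 ≈ 6499.8 + 0.077975*I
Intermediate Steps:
r = 2 (r = (⅓)*6 = 2)
b(R) = √2*√R (b(R) = √(2*R) = √2*√R)
m = 1/(57/34 + I*√14/34) (m = 1/((57 + √2*√(-7))/(38 - 4)) = 1/((57 + √2*(I*√7))/34) = 1/((57 + I*√14)*(1/34)) = 1/(57/34 + I*√14/34) ≈ 0.59393 - 0.038988*I)
o = 108292/3263 - 68*I*√14/3263 (o = 2*(16 + (1938/3263 - 34*I*√14/3263)) = 2*(54146/3263 - 34*I*√14/3263) = 108292/3263 - 68*I*√14/3263 ≈ 33.188 - 0.077975*I)
(10242 - 3709) - o = (10242 - 3709) - (108292/3263 - 68*I*√14/3263) = 6533 + (-108292/3263 + 68*I*√14/3263) = 21208887/3263 + 68*I*√14/3263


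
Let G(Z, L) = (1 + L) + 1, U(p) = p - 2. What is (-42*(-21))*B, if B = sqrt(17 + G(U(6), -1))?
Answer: 2646*sqrt(2) ≈ 3742.0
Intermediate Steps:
U(p) = -2 + p
G(Z, L) = 2 + L
B = 3*sqrt(2) (B = sqrt(17 + (2 - 1)) = sqrt(17 + 1) = sqrt(18) = 3*sqrt(2) ≈ 4.2426)
(-42*(-21))*B = (-42*(-21))*(3*sqrt(2)) = 882*(3*sqrt(2)) = 2646*sqrt(2)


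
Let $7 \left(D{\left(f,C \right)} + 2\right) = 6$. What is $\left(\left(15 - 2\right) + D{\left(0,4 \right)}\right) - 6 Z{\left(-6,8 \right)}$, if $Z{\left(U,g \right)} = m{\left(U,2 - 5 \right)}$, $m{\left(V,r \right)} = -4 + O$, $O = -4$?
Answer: $\frac{419}{7} \approx 59.857$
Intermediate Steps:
$D{\left(f,C \right)} = - \frac{8}{7}$ ($D{\left(f,C \right)} = -2 + \frac{1}{7} \cdot 6 = -2 + \frac{6}{7} = - \frac{8}{7}$)
$m{\left(V,r \right)} = -8$ ($m{\left(V,r \right)} = -4 - 4 = -8$)
$Z{\left(U,g \right)} = -8$
$\left(\left(15 - 2\right) + D{\left(0,4 \right)}\right) - 6 Z{\left(-6,8 \right)} = \left(\left(15 - 2\right) - \frac{8}{7}\right) - -48 = \left(13 - \frac{8}{7}\right) + 48 = \frac{83}{7} + 48 = \frac{419}{7}$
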